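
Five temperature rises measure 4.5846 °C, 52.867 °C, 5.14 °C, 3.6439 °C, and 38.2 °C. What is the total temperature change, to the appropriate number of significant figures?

4.5846 °C + 52.867 °C + 5.14 °C + 3.6439 °C + 38.2 °C = 104.4355 °C.
Addition/subtraction keeps the fewest decimal places: 4.5846 → 4 decimal places, 52.867 → 3 decimal places, 5.14 → 2 decimal places, 3.6439 → 4 decimal places, 38.2 → 1 decimal place; limit is 1.
Rounded to 1 decimal place: 104.4 °C.

104.4 °C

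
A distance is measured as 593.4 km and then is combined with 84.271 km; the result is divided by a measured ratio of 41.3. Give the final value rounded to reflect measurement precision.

593.4 km + 84.271 km = 677.671 km; the sum is limited to 1 decimal place (4 s.f.).
Carrying full precision, 677.671 ÷ 41.3 = 16.4084987893… km; 41.3 has 3 s.f., so the result keeps min(4, 3) = 3 s.f.
Rounded to 3 significant figures: 16.4 km.

16.4 km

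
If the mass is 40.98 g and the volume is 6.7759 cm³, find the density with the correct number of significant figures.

6.048 g/cm³

density = 40.98 g ÷ 6.7759 cm³ = 6.04790507534… g/cm³.
40.98 has 4 significant figures; 6.7759 has 5.
Division/multiplication keeps the fewest: 4 significant figures.
Rounded: 6.048 g/cm³.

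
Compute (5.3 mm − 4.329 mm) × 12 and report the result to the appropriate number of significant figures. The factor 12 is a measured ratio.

12 mm

5.3 mm − 4.329 mm = 0.971 mm; the difference is limited to 1 decimal place (2 s.f.).
Carrying full precision, 0.971 × 12 = 11.652 mm; 12 has 2 s.f., so the result keeps min(2, 2) = 2 s.f.
Rounded to 2 significant figures: 12 mm.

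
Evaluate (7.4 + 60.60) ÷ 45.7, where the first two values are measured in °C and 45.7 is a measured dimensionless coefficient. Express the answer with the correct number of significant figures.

7.4 °C + 60.60 °C = 68.00 °C; the sum is limited to 1 decimal place (3 s.f.).
Carrying full precision, 68.00 ÷ 45.7 = 1.48796498906… °C; 45.7 has 3 s.f., so the result keeps min(3, 3) = 3 s.f.
Rounded to 3 significant figures: 1.49 °C.

1.49 °C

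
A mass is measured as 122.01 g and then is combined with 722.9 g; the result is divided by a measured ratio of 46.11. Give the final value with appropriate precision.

18.32 g

122.01 g + 722.9 g = 844.91 g; the sum is limited to 1 decimal place (4 s.f.).
Carrying full precision, 844.91 ÷ 46.11 = 18.3237909347… g; 46.11 has 4 s.f., so the result keeps min(4, 4) = 4 s.f.
Rounded to 4 significant figures: 18.32 g.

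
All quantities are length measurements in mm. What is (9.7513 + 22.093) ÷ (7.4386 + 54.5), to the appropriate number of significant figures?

9.7513 + 22.093 = 31.8443, limited to 3 d.p. → 5 s.f.; 7.4386 + 54.5 = 61.9386, limited to 1 d.p. → 3 s.f.
Carrying full precision, 31.8443 ÷ 61.9386 = 0.514126893407…; keep min(5, 3) = 3 s.f.
Rounded to 3 significant figures: 0.514.

0.514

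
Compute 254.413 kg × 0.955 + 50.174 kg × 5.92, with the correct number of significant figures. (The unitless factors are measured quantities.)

5.40 × 10² kg

254.413 × 0.955 = 242.964415 → 243 kg (3 s.f., last digit at the 10^0 place).
50.174 × 5.92 = 297.03008 → 297 kg (3 s.f., last digit at the 10^0 place).
Sum: 539.994495 kg; keep the coarser place, 10^0.
Result: 5.40 × 10² kg.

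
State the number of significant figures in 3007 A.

4

3007: zeros between nonzero digits are significant.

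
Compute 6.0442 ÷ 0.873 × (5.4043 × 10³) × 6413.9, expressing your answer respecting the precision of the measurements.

2.40 × 10⁸

6.0442 ÷ 0.873 × (5.4043 × 10³) × 6413.9 = 239986171.017…
Multiplication/division keeps the fewest significant figures: 6.0442 → 5 s.f., 0.873 → 3 s.f., 5.4043 × 10³ → 5 s.f., 6413.9 → 5 s.f.; limit is 3.
Rounded to 3 significant figures: 2.40 × 10⁸.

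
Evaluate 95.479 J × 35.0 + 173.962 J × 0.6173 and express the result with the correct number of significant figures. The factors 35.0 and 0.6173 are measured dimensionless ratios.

95.479 × 35.0 = 3341.765 → 3.34 × 10³ J (3 s.f., last digit at the 10^1 place).
173.962 × 0.6173 = 107.3867426 → 107.4 J (4 s.f., last digit at the 10^-1 place).
Sum: 3449.1517426 J; keep the coarser place, 10^1.
Result: 3.45 × 10³ J.

3.45 × 10³ J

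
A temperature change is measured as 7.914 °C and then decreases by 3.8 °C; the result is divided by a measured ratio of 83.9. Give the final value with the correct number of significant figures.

7.914 °C − 3.8 °C = 4.114 °C; the difference is limited to 1 decimal place (2 s.f.).
Carrying full precision, 4.114 ÷ 83.9 = 0.0490345649583… °C; 83.9 has 3 s.f., so the result keeps min(2, 3) = 2 s.f.
Rounded to 2 significant figures: 0.049 °C.

0.049 °C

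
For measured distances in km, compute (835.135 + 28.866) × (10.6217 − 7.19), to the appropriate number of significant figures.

835.135 + 28.866 = 864.001, limited to 3 d.p. → 6 s.f.; 10.6217 − 7.19 = 3.4317, limited to 2 d.p. → 3 s.f.
Carrying full precision, 864.001 × 3.4317 = 2964.9922317; keep min(6, 3) = 3 s.f.
Rounded to 3 significant figures: 2.96 × 10^3 km².

2.96 × 10^3 km²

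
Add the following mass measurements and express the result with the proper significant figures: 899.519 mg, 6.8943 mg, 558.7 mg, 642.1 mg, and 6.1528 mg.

2113.4 mg

899.519 mg + 6.8943 mg + 558.7 mg + 642.1 mg + 6.1528 mg = 2113.3661 mg.
Addition/subtraction keeps the fewest decimal places: 899.519 → 3 decimal places, 6.8943 → 4 decimal places, 558.7 → 1 decimal place, 642.1 → 1 decimal place, 6.1528 → 4 decimal places; limit is 1.
Rounded to 1 decimal place: 2113.4 mg.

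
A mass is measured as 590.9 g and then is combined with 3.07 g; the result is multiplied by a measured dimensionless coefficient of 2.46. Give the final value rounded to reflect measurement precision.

590.9 g + 3.07 g = 593.97 g; the sum is limited to 1 decimal place (4 s.f.).
Carrying full precision, 593.97 × 2.46 = 1461.1662 g; 2.46 has 3 s.f., so the result keeps min(4, 3) = 3 s.f.
Rounded to 3 significant figures: 1.46 × 10³ g.

1.46 × 10³ g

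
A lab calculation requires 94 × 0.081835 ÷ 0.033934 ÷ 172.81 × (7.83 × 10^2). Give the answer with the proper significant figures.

94 × 0.081835 ÷ 0.033934 ÷ 172.81 × (7.83 × 10^2) = 1027.12849252…
Multiplication/division keeps the fewest significant figures: 94 → 2 s.f., 0.081835 → 5 s.f., 0.033934 → 5 s.f., 172.81 → 5 s.f., 7.83 × 10^2 → 3 s.f.; limit is 2.
Rounded to 2 significant figures: 1.0 × 10^3.

1.0 × 10^3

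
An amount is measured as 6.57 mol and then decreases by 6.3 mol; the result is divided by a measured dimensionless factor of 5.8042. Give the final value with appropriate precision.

0.05 mol

6.57 mol − 6.3 mol = 0.27 mol; the difference is limited to 1 decimal place (1 s.f.).
Carrying full precision, 0.27 ÷ 5.8042 = 0.0465180386617… mol; 5.8042 has 5 s.f., so the result keeps min(1, 5) = 1 s.f.
Rounded to 1 significant figure: 0.05 mol.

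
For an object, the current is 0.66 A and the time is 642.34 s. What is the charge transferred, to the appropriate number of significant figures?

4.2 × 10² C

charge transferred = 0.66 A × 642.34 s = 423.9444 C.
0.66 has 2 significant figures; 642.34 has 5.
Division/multiplication keeps the fewest: 2 significant figures.
Rounded: 4.2 × 10² C.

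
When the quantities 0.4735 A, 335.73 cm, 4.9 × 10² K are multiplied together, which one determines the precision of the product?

4.9 × 10² K

0.4735 A → 4 s.f.; 335.73 cm → 5 s.f.; 4.9 × 10² K → 2 s.f.
The fewest is 2 significant figures, from 4.9 × 10² K.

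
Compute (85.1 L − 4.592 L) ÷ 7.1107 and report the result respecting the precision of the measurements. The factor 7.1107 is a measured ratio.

11.3 L

85.1 L − 4.592 L = 80.508 L; the difference is limited to 1 decimal place (3 s.f.).
Carrying full precision, 80.508 ÷ 7.1107 = 11.3220920584… L; 7.1107 has 5 s.f., so the result keeps min(3, 5) = 3 s.f.
Rounded to 3 significant figures: 11.3 L.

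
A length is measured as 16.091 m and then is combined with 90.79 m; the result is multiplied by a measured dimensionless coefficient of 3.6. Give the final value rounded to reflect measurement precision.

3.8 × 10^2 m

16.091 m + 90.79 m = 106.881 m; the sum is limited to 2 decimal places (5 s.f.).
Carrying full precision, 106.881 × 3.6 = 384.7716 m; 3.6 has 2 s.f., so the result keeps min(5, 2) = 2 s.f.
Rounded to 2 significant figures: 3.8 × 10^2 m.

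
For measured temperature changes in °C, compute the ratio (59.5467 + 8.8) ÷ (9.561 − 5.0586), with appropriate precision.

15.2

59.5467 + 8.8 = 68.3467, limited to 1 d.p. → 3 s.f.; 9.561 − 5.0586 = 4.5024, limited to 3 d.p. → 4 s.f.
Carrying full precision, 68.3467 ÷ 4.5024 = 15.1800595238…; keep min(3, 4) = 3 s.f.
Rounded to 3 significant figures: 15.2.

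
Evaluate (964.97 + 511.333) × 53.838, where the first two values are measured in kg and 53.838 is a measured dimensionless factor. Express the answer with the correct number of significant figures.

79481 kg

964.97 kg + 511.333 kg = 1476.303 kg; the sum is limited to 2 decimal places (6 s.f.).
Carrying full precision, 1476.303 × 53.838 = 79481.200914 kg; 53.838 has 5 s.f., so the result keeps min(6, 5) = 5 s.f.
Rounded to 5 significant figures: 79481 kg.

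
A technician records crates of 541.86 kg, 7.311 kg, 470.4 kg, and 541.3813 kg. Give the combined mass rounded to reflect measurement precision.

1561.0 kg

541.86 kg + 7.311 kg + 470.4 kg + 541.3813 kg = 1560.9523 kg.
Addition/subtraction keeps the fewest decimal places: 541.86 → 2 decimal places, 7.311 → 3 decimal places, 470.4 → 1 decimal place, 541.3813 → 4 decimal places; limit is 1.
Rounded to 1 decimal place: 1561.0 kg.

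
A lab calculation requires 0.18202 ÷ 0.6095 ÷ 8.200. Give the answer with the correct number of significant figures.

0.03642

0.18202 ÷ 0.6095 ÷ 8.200 = 0.0364192961044…
Multiplication/division keeps the fewest significant figures: 0.18202 → 5 s.f., 0.6095 → 4 s.f., 8.200 → 4 s.f.; limit is 4.
Rounded to 4 significant figures: 0.03642.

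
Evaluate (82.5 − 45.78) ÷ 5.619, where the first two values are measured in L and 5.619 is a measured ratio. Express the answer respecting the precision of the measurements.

6.53 L

82.5 L − 45.78 L = 36.72 L; the difference is limited to 1 decimal place (3 s.f.).
Carrying full precision, 36.72 ÷ 5.619 = 6.53497063534… L; 5.619 has 4 s.f., so the result keeps min(3, 4) = 3 s.f.
Rounded to 3 significant figures: 6.53 L.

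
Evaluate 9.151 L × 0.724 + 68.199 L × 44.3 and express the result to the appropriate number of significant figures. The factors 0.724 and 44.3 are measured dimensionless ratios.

9.151 × 0.724 = 6.625324 → 6.63 L (3 s.f., last digit at the 10^-2 place).
68.199 × 44.3 = 3021.2157 → 3.02 × 10^3 L (3 s.f., last digit at the 10^1 place).
Sum: 3027.841024 L; keep the coarser place, 10^1.
Result: 3.03 × 10^3 L.

3.03 × 10^3 L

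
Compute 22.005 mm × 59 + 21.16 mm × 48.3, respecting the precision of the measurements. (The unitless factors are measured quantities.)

2.3 × 10^3 mm

22.005 × 59 = 1298.295 → 1.3 × 10^3 mm (2 s.f., last digit at the 10^2 place).
21.16 × 48.3 = 1022.028 → 1.02 × 10^3 mm (3 s.f., last digit at the 10^1 place).
Sum: 2320.323 mm; keep the coarser place, 10^2.
Result: 2.3 × 10^3 mm.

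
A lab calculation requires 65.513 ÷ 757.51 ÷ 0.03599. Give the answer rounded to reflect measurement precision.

65.513 ÷ 757.51 ÷ 0.03599 = 2.40301936285…
Multiplication/division keeps the fewest significant figures: 65.513 → 5 s.f., 757.51 → 5 s.f., 0.03599 → 4 s.f.; limit is 4.
Rounded to 4 significant figures: 2.403.

2.403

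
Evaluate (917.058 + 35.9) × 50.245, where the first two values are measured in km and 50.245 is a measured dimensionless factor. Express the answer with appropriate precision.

4.788 × 10⁴ km

917.058 km + 35.9 km = 952.958 km; the sum is limited to 1 decimal place (4 s.f.).
Carrying full precision, 952.958 × 50.245 = 47881.37471 km; 50.245 has 5 s.f., so the result keeps min(4, 5) = 4 s.f.
Rounded to 4 significant figures: 4.788 × 10⁴ km.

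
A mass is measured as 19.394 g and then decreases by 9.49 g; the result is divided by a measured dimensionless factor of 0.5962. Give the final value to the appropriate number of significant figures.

19.394 g − 9.49 g = 9.904 g; the difference is limited to 2 decimal places (3 s.f.).
Carrying full precision, 9.904 ÷ 0.5962 = 16.6118752097… g; 0.5962 has 4 s.f., so the result keeps min(3, 4) = 3 s.f.
Rounded to 3 significant figures: 16.6 g.

16.6 g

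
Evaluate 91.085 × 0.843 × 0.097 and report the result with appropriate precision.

7.4

91.085 × 0.843 × 0.097 = 7.448111535
Multiplication/division keeps the fewest significant figures: 91.085 → 5 s.f., 0.843 → 3 s.f., 0.097 → 2 s.f.; limit is 2.
Rounded to 2 significant figures: 7.4.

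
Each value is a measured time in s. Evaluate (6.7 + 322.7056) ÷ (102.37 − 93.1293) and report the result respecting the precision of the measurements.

6.7 + 322.7056 = 329.4056, limited to 1 d.p. → 4 s.f.; 102.37 − 93.1293 = 9.2407, limited to 2 d.p. → 3 s.f.
Carrying full precision, 329.4056 ÷ 9.2407 = 35.6472561602…; keep min(4, 3) = 3 s.f.
Rounded to 3 significant figures: 35.6.

35.6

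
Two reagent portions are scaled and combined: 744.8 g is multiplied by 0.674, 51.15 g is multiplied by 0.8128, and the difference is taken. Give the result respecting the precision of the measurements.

744.8 × 0.674 = 501.9952 → 502 g (3 s.f., last digit at the 10^0 place).
51.15 × 0.8128 = 41.57472 → 41.57 g (4 s.f., last digit at the 10^-2 place).
Difference: 460.42048 g; keep the coarser place, 10^0.
Result: 4.60 × 10^2 g.

4.60 × 10^2 g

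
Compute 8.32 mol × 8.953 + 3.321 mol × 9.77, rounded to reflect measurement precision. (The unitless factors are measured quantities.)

8.32 × 8.953 = 74.48896 → 74.5 mol (3 s.f., last digit at the 10^-1 place).
3.321 × 9.77 = 32.44617 → 32.4 mol (3 s.f., last digit at the 10^-1 place).
Sum: 106.93513 mol; keep the coarser place, 10^-1.
Result: 106.9 mol.

106.9 mol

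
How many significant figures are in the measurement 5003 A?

4

5003: zeros between nonzero digits are significant.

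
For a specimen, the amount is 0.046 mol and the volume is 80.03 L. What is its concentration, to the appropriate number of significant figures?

5.7 × 10⁻⁴ mol/L

concentration = 0.046 mol ÷ 80.03 L = 0.000574784455829… mol/L.
0.046 has 2 significant figures; 80.03 has 4.
Division/multiplication keeps the fewest: 2 significant figures.
Rounded: 5.7 × 10⁻⁴ mol/L.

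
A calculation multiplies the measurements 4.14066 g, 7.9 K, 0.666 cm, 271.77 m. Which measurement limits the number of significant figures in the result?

7.9 K

4.14066 g → 6 s.f.; 7.9 K → 2 s.f.; 0.666 cm → 3 s.f.; 271.77 m → 5 s.f.
The fewest is 2 significant figures, from 7.9 K.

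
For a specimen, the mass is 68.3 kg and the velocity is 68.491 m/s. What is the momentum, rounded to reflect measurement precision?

momentum = 68.3 kg × 68.491 m/s = 4677.9353 kg·m/s.
68.3 has 3 significant figures; 68.491 has 5.
Division/multiplication keeps the fewest: 3 significant figures.
Rounded: 4.68 × 10^3 kg·m/s.

4.68 × 10^3 kg·m/s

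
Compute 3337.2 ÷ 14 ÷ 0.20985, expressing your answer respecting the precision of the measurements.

1.1 × 10³

3337.2 ÷ 14 ÷ 0.20985 = 1135.91340754…
Multiplication/division keeps the fewest significant figures: 3337.2 → 5 s.f., 14 → 2 s.f., 0.20985 → 5 s.f.; limit is 2.
Rounded to 2 significant figures: 1.1 × 10³.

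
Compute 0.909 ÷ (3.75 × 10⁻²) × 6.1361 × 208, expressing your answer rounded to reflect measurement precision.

3.09 × 10⁴

0.909 ÷ (3.75 × 10⁻²) × 6.1361 × 208 = 30937.725312
Multiplication/division keeps the fewest significant figures: 0.909 → 3 s.f., 3.75 × 10⁻² → 3 s.f., 6.1361 → 5 s.f., 208 → 3 s.f.; limit is 3.
Rounded to 3 significant figures: 3.09 × 10⁴.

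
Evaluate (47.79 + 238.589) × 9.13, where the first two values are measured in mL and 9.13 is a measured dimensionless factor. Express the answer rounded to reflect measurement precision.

47.79 mL + 238.589 mL = 286.379 mL; the sum is limited to 2 decimal places (5 s.f.).
Carrying full precision, 286.379 × 9.13 = 2614.64027 mL; 9.13 has 3 s.f., so the result keeps min(5, 3) = 3 s.f.
Rounded to 3 significant figures: 2.61 × 10^3 mL.

2.61 × 10^3 mL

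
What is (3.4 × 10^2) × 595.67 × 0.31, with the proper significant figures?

(3.4 × 10^2) × 595.67 × 0.31 = 62783.618
Multiplication/division keeps the fewest significant figures: 3.4 × 10^2 → 2 s.f., 595.67 → 5 s.f., 0.31 → 2 s.f.; limit is 2.
Rounded to 2 significant figures: 6.3 × 10^4.

6.3 × 10^4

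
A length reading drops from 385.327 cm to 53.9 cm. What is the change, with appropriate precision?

385.327 cm − 53.9 cm = 331.427 cm.
Addition/subtraction keeps the fewest decimal places: 385.327 → 3 decimal places, 53.9 → 1 decimal place; limit is 1.
Rounded to 1 decimal place: 331.4 cm.

331.4 cm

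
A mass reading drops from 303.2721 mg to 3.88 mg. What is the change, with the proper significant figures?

299.39 mg

303.2721 mg − 3.88 mg = 299.3921 mg.
Addition/subtraction keeps the fewest decimal places: 303.2721 → 4 decimal places, 3.88 → 2 decimal places; limit is 2.
Rounded to 2 decimal places: 299.39 mg.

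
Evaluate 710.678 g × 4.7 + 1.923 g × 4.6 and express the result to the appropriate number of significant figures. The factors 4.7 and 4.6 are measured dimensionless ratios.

710.678 × 4.7 = 3340.1866 → 3.3 × 10³ g (2 s.f., last digit at the 10^2 place).
1.923 × 4.6 = 8.8458 → 8.8 g (2 s.f., last digit at the 10^-1 place).
Sum: 3349.0324 g; keep the coarser place, 10^2.
Result: 3.3 × 10³ g.

3.3 × 10³ g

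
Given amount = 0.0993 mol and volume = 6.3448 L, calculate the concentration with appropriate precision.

concentration = 0.0993 mol ÷ 6.3448 L = 0.0156506115244… mol/L.
0.0993 has 3 significant figures; 6.3448 has 5.
Division/multiplication keeps the fewest: 3 significant figures.
Rounded: 0.0157 mol/L.

0.0157 mol/L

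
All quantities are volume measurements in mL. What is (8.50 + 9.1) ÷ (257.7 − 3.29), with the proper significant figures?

8.50 + 9.1 = 17.60, limited to 1 d.p. → 3 s.f.; 257.7 − 3.29 = 254.41, limited to 1 d.p. → 4 s.f.
Carrying full precision, 17.60 ÷ 254.41 = 0.0691796706104…; keep min(3, 4) = 3 s.f.
Rounded to 3 significant figures: 0.0692.

0.0692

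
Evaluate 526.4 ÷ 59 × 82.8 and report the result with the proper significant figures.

526.4 ÷ 59 × 82.8 = 738.74440678…
Multiplication/division keeps the fewest significant figures: 526.4 → 4 s.f., 59 → 2 s.f., 82.8 → 3 s.f.; limit is 2.
Rounded to 2 significant figures: 7.4 × 10².

7.4 × 10²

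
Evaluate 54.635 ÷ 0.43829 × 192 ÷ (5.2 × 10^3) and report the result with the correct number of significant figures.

4.6

54.635 ÷ 0.43829 × 192 ÷ (5.2 × 10^3) = 4.60264278832…
Multiplication/division keeps the fewest significant figures: 54.635 → 5 s.f., 0.43829 → 5 s.f., 192 → 3 s.f., 5.2 × 10^3 → 2 s.f.; limit is 2.
Rounded to 2 significant figures: 4.6.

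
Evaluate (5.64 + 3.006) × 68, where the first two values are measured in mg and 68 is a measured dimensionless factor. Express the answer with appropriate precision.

5.9 × 10^2 mg

5.64 mg + 3.006 mg = 8.646 mg; the sum is limited to 2 decimal places (3 s.f.).
Carrying full precision, 8.646 × 68 = 587.928 mg; 68 has 2 s.f., so the result keeps min(3, 2) = 2 s.f.
Rounded to 2 significant figures: 5.9 × 10^2 mg.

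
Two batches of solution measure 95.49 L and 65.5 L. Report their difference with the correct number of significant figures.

95.49 L − 65.5 L = 29.99 L.
Addition/subtraction keeps the fewest decimal places: 95.49 → 2 decimal places, 65.5 → 1 decimal place; limit is 1.
Rounded to 1 decimal place: 30.0 L.

30.0 L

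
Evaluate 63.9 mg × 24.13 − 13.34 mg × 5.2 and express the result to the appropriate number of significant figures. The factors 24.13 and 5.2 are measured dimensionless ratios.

1.47 × 10³ mg

63.9 × 24.13 = 1541.907 → 1.54 × 10³ mg (3 s.f., last digit at the 10^1 place).
13.34 × 5.2 = 69.368 → 69 mg (2 s.f., last digit at the 10^0 place).
Difference: 1472.539 mg; keep the coarser place, 10^1.
Result: 1.47 × 10³ mg.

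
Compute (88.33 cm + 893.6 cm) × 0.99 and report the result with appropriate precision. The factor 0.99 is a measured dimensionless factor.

88.33 cm + 893.6 cm = 981.93 cm; the sum is limited to 1 decimal place (4 s.f.).
Carrying full precision, 981.93 × 0.99 = 972.1107 cm; 0.99 has 2 s.f., so the result keeps min(4, 2) = 2 s.f.
Rounded to 2 significant figures: 9.7 × 10² cm.

9.7 × 10² cm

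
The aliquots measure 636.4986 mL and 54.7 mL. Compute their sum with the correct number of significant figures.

636.4986 mL + 54.7 mL = 691.1986 mL.
Addition/subtraction keeps the fewest decimal places: 636.4986 → 4 decimal places, 54.7 → 1 decimal place; limit is 1.
Rounded to 1 decimal place: 691.2 mL.

691.2 mL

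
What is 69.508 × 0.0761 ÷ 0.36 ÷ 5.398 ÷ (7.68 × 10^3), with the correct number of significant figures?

3.5 × 10^-4

69.508 × 0.0761 ÷ 0.36 ÷ 5.398 ÷ (7.68 × 10^3) = 0.000354423775996…
Multiplication/division keeps the fewest significant figures: 69.508 → 5 s.f., 0.0761 → 3 s.f., 0.36 → 2 s.f., 5.398 → 4 s.f., 7.68 × 10^3 → 3 s.f.; limit is 2.
Rounded to 2 significant figures: 3.5 × 10^-4.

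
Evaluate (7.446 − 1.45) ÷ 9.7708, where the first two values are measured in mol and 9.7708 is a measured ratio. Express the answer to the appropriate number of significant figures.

0.614 mol

7.446 mol − 1.45 mol = 5.996 mol; the difference is limited to 2 decimal places (3 s.f.).
Carrying full precision, 5.996 ÷ 9.7708 = 0.613665206534… mol; 9.7708 has 5 s.f., so the result keeps min(3, 5) = 3 s.f.
Rounded to 3 significant figures: 0.614 mol.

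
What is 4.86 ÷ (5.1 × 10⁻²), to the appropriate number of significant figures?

95

4.86 ÷ (5.1 × 10⁻²) = 95.2941176471…
Multiplication/division keeps the fewest significant figures: 4.86 → 3 s.f., 5.1 × 10⁻² → 2 s.f.; limit is 2.
Rounded to 2 significant figures: 95.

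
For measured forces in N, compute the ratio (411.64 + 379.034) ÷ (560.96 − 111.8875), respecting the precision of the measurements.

411.64 + 379.034 = 790.674, limited to 2 d.p. → 5 s.f.; 560.96 − 111.8875 = 449.0725, limited to 2 d.p. → 5 s.f.
Carrying full precision, 790.674 ÷ 449.0725 = 1.76068229518…; keep min(5, 5) = 5 s.f.
Rounded to 5 significant figures: 1.7607.

1.7607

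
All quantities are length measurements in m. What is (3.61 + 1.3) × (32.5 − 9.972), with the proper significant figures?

1.1 × 10^2 m²

3.61 + 1.3 = 4.91, limited to 1 d.p. → 2 s.f.; 32.5 − 9.972 = 22.528, limited to 1 d.p. → 3 s.f.
Carrying full precision, 4.91 × 22.528 = 110.61248; keep min(2, 3) = 2 s.f.
Rounded to 2 significant figures: 1.1 × 10^2 m².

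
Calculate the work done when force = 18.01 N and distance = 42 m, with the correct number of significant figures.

work done = 18.01 N × 42 m = 756.42 J.
18.01 has 4 significant figures; 42 has 2.
Division/multiplication keeps the fewest: 2 significant figures.
Rounded: 7.6 × 10² J.

7.6 × 10² J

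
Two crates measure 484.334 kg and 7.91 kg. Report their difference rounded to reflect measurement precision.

476.42 kg

484.334 kg − 7.91 kg = 476.424 kg.
Addition/subtraction keeps the fewest decimal places: 484.334 → 3 decimal places, 7.91 → 2 decimal places; limit is 2.
Rounded to 2 decimal places: 476.42 kg.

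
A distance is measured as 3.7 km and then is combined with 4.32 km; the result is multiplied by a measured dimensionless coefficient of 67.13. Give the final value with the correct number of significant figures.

5.4 × 10² km

3.7 km + 4.32 km = 8.02 km; the sum is limited to 1 decimal place (2 s.f.).
Carrying full precision, 8.02 × 67.13 = 538.3826 km; 67.13 has 4 s.f., so the result keeps min(2, 4) = 2 s.f.
Rounded to 2 significant figures: 5.4 × 10² km.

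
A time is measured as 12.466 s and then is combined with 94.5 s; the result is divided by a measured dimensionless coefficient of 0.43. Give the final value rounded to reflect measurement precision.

2.5 × 10² s

12.466 s + 94.5 s = 106.966 s; the sum is limited to 1 decimal place (4 s.f.).
Carrying full precision, 106.966 ÷ 0.43 = 248.758139535… s; 0.43 has 2 s.f., so the result keeps min(4, 2) = 2 s.f.
Rounded to 2 significant figures: 2.5 × 10² s.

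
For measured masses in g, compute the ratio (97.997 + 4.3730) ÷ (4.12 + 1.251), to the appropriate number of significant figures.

19.1

97.997 + 4.3730 = 102.3700, limited to 3 d.p. → 6 s.f.; 4.12 + 1.251 = 5.371, limited to 2 d.p. → 3 s.f.
Carrying full precision, 102.3700 ÷ 5.371 = 19.0597654068…; keep min(6, 3) = 3 s.f.
Rounded to 3 significant figures: 19.1.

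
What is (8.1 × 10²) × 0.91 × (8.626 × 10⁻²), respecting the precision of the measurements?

64

(8.1 × 10²) × 0.91 × (8.626 × 10⁻²) = 63.582246
Multiplication/division keeps the fewest significant figures: 8.1 × 10² → 2 s.f., 0.91 → 2 s.f., 8.626 × 10⁻² → 4 s.f.; limit is 2.
Rounded to 2 significant figures: 64.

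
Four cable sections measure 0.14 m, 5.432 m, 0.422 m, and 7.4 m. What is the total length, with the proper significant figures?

13.4 m

0.14 m + 5.432 m + 0.422 m + 7.4 m = 13.394 m.
Addition/subtraction keeps the fewest decimal places: 0.14 → 2 decimal places, 5.432 → 3 decimal places, 0.422 → 3 decimal places, 7.4 → 1 decimal place; limit is 1.
Rounded to 1 decimal place: 13.4 m.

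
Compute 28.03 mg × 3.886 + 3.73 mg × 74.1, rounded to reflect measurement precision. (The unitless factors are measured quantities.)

385 mg

28.03 × 3.886 = 108.92458 → 108.9 mg (4 s.f., last digit at the 10^-1 place).
3.73 × 74.1 = 276.393 → 276 mg (3 s.f., last digit at the 10^0 place).
Sum: 385.31758 mg; keep the coarser place, 10^0.
Result: 385 mg.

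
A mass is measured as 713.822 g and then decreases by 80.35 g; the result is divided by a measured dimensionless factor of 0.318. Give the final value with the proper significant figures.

713.822 g − 80.35 g = 633.472 g; the difference is limited to 2 decimal places (5 s.f.).
Carrying full precision, 633.472 ÷ 0.318 = 1992.05031447… g; 0.318 has 3 s.f., so the result keeps min(5, 3) = 3 s.f.
Rounded to 3 significant figures: 1.99 × 10^3 g.

1.99 × 10^3 g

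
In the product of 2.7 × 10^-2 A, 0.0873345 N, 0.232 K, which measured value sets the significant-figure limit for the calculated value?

2.7 × 10^-2 A

2.7 × 10^-2 A → 2 s.f.; 0.0873345 N → 6 s.f.; 0.232 K → 3 s.f.
The fewest is 2 significant figures, from 2.7 × 10^-2 A.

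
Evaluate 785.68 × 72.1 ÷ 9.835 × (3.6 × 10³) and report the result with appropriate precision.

785.68 × 72.1 ÷ 9.835 × (3.6 × 10³) = 20735241.5658…
Multiplication/division keeps the fewest significant figures: 785.68 → 5 s.f., 72.1 → 3 s.f., 9.835 → 4 s.f., 3.6 × 10³ → 2 s.f.; limit is 2.
Rounded to 2 significant figures: 2.1 × 10⁷.

2.1 × 10⁷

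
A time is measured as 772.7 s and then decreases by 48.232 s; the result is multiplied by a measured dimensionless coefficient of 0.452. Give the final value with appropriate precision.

327 s

772.7 s − 48.232 s = 724.468 s; the difference is limited to 1 decimal place (4 s.f.).
Carrying full precision, 724.468 × 0.452 = 327.459536 s; 0.452 has 3 s.f., so the result keeps min(4, 3) = 3 s.f.
Rounded to 3 significant figures: 327 s.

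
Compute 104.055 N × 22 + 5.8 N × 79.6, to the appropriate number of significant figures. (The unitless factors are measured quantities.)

104.055 × 22 = 2289.21 → 2.3 × 10³ N (2 s.f., last digit at the 10^2 place).
5.8 × 79.6 = 461.68 → 4.6 × 10² N (2 s.f., last digit at the 10^1 place).
Sum: 2750.89 N; keep the coarser place, 10^2.
Result: 2.8 × 10³ N.

2.8 × 10³ N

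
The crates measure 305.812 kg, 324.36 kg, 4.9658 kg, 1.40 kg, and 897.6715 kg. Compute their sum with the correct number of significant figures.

1534.21 kg

305.812 kg + 324.36 kg + 4.9658 kg + 1.40 kg + 897.6715 kg = 1534.2093 kg.
Addition/subtraction keeps the fewest decimal places: 305.812 → 3 decimal places, 324.36 → 2 decimal places, 4.9658 → 4 decimal places, 1.40 → 2 decimal places, 897.6715 → 4 decimal places; limit is 2.
Rounded to 2 decimal places: 1534.21 kg.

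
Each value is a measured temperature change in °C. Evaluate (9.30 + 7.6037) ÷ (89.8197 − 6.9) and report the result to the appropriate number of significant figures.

9.30 + 7.6037 = 16.9037, limited to 2 d.p. → 4 s.f.; 89.8197 − 6.9 = 82.9197, limited to 1 d.p. → 3 s.f.
Carrying full precision, 16.9037 ÷ 82.9197 = 0.203856260937…; keep min(4, 3) = 3 s.f.
Rounded to 3 significant figures: 0.204.

0.204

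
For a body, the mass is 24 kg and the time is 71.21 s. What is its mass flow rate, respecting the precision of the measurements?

mass flow rate = 24 kg ÷ 71.21 s = 0.337031315826… kg/s.
24 has 2 significant figures; 71.21 has 4.
Division/multiplication keeps the fewest: 2 significant figures.
Rounded: 0.34 kg/s.

0.34 kg/s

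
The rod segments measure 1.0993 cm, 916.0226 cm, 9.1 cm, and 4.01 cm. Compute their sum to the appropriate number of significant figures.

930.2 cm

1.0993 cm + 916.0226 cm + 9.1 cm + 4.01 cm = 930.2319 cm.
Addition/subtraction keeps the fewest decimal places: 1.0993 → 4 decimal places, 916.0226 → 4 decimal places, 9.1 → 1 decimal place, 4.01 → 2 decimal places; limit is 1.
Rounded to 1 decimal place: 930.2 cm.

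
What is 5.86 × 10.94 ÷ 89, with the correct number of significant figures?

0.72

5.86 × 10.94 ÷ 89 = 0.720319101124…
Multiplication/division keeps the fewest significant figures: 5.86 → 3 s.f., 10.94 → 4 s.f., 89 → 2 s.f.; limit is 2.
Rounded to 2 significant figures: 0.72.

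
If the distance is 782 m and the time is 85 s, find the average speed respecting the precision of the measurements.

average speed = 782 m ÷ 85 s = 9.2 m/s.
782 has 3 significant figures; 85 has 2.
Division/multiplication keeps the fewest: 2 significant figures.
Rounded: 9.2 m/s.

9.2 m/s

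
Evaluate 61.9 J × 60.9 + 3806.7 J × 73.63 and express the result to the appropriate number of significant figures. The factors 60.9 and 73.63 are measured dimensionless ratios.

2.841 × 10⁵ J

61.9 × 60.9 = 3769.71 → 3.77 × 10³ J (3 s.f., last digit at the 10^1 place).
3806.7 × 73.63 = 280287.321 → 2.803 × 10⁵ J (4 s.f., last digit at the 10^2 place).
Sum: 284057.031 J; keep the coarser place, 10^2.
Result: 2.841 × 10⁵ J.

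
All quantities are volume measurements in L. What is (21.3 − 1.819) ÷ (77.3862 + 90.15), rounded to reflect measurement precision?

0.116

21.3 − 1.819 = 19.481, limited to 1 d.p. → 3 s.f.; 77.3862 + 90.15 = 167.5362, limited to 2 d.p. → 5 s.f.
Carrying full precision, 19.481 ÷ 167.5362 = 0.116279347389…; keep min(3, 5) = 3 s.f.
Rounded to 3 significant figures: 0.116.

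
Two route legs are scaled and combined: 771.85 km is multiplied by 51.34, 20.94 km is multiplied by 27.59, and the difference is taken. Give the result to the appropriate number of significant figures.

3.905 × 10^4 km

771.85 × 51.34 = 39626.779 → 3.963 × 10^4 km (4 s.f., last digit at the 10^1 place).
20.94 × 27.59 = 577.7346 → 577.7 km (4 s.f., last digit at the 10^-1 place).
Difference: 39049.0444 km; keep the coarser place, 10^1.
Result: 3.905 × 10^4 km.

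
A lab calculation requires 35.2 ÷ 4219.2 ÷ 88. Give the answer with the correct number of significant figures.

9.5 × 10⁻⁵

35.2 ÷ 4219.2 ÷ 88 = 0.0000948047023132…
Multiplication/division keeps the fewest significant figures: 35.2 → 3 s.f., 4219.2 → 5 s.f., 88 → 2 s.f.; limit is 2.
Rounded to 2 significant figures: 9.5 × 10⁻⁵.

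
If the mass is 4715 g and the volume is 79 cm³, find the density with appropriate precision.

density = 4715 g ÷ 79 cm³ = 59.6835443038… g/cm³.
4715 has 4 significant figures; 79 has 2.
Division/multiplication keeps the fewest: 2 significant figures.
Rounded: 6.0 × 10^1 g/cm³.

6.0 × 10^1 g/cm³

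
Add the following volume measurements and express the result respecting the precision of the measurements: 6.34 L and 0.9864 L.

7.33 L

6.34 L + 0.9864 L = 7.3264 L.
Addition/subtraction keeps the fewest decimal places: 6.34 → 2 decimal places, 0.9864 → 4 decimal places; limit is 2.
Rounded to 2 decimal places: 7.33 L.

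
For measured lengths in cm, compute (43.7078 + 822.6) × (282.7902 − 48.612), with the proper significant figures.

43.7078 + 822.6 = 866.3078, limited to 1 d.p. → 4 s.f.; 282.7902 − 48.612 = 234.1782, limited to 3 d.p. → 6 s.f.
Carrying full precision, 866.3078 × 234.1782 = 202870.40125…; keep min(4, 6) = 4 s.f.
Rounded to 4 significant figures: 2.029 × 10^5 cm².

2.029 × 10^5 cm²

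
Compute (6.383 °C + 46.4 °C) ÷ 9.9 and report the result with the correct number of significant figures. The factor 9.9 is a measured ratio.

5.3 °C

6.383 °C + 46.4 °C = 52.783 °C; the sum is limited to 1 decimal place (3 s.f.).
Carrying full precision, 52.783 ÷ 9.9 = 5.33161616162… °C; 9.9 has 2 s.f., so the result keeps min(3, 2) = 2 s.f.
Rounded to 2 significant figures: 5.3 °C.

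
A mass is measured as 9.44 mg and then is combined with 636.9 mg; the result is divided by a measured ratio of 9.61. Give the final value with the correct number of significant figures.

9.44 mg + 636.9 mg = 646.34 mg; the sum is limited to 1 decimal place (4 s.f.).
Carrying full precision, 646.34 ÷ 9.61 = 67.2570239334… mg; 9.61 has 3 s.f., so the result keeps min(4, 3) = 3 s.f.
Rounded to 3 significant figures: 67.3 mg.

67.3 mg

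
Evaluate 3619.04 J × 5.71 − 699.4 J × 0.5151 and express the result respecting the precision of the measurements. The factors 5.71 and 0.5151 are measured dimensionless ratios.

3619.04 × 5.71 = 20664.7184 → 2.07 × 10⁴ J (3 s.f., last digit at the 10^2 place).
699.4 × 0.5151 = 360.26094 → 360.3 J (4 s.f., last digit at the 10^-1 place).
Difference: 20304.45746 J; keep the coarser place, 10^2.
Result: 2.03 × 10⁴ J.

2.03 × 10⁴ J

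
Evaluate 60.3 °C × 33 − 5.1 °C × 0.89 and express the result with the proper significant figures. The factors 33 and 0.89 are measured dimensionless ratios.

2.0 × 10³ °C

60.3 × 33 = 1989.9 → 2.0 × 10³ °C (2 s.f., last digit at the 10^2 place).
5.1 × 0.89 = 4.539 → 4.5 °C (2 s.f., last digit at the 10^-1 place).
Difference: 1985.361 °C; keep the coarser place, 10^2.
Result: 2.0 × 10³ °C.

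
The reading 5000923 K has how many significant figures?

5000923: zeros between nonzero digits are significant.

7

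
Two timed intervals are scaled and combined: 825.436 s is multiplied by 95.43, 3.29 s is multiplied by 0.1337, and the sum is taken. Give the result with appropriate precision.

825.436 × 95.43 = 78771.35748 → 7.877 × 10^4 s (4 s.f., last digit at the 10^1 place).
3.29 × 0.1337 = 0.439873 → 0.440 s (3 s.f., last digit at the 10^-3 place).
Sum: 78771.797353 s; keep the coarser place, 10^1.
Result: 7.877 × 10^4 s.

7.877 × 10^4 s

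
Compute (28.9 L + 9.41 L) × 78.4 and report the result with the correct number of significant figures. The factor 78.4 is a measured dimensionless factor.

3.00 × 10^3 L

28.9 L + 9.41 L = 38.31 L; the sum is limited to 1 decimal place (3 s.f.).
Carrying full precision, 38.31 × 78.4 = 3003.504 L; 78.4 has 3 s.f., so the result keeps min(3, 3) = 3 s.f.
Rounded to 3 significant figures: 3.00 × 10^3 L.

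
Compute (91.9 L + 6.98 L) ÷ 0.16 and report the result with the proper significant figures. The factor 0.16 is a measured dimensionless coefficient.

91.9 L + 6.98 L = 98.88 L; the sum is limited to 1 decimal place (3 s.f.).
Carrying full precision, 98.88 ÷ 0.16 = 618 L; 0.16 has 2 s.f., so the result keeps min(3, 2) = 2 s.f.
Rounded to 2 significant figures: 6.2 × 10² L.

6.2 × 10² L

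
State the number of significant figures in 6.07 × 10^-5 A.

6.07 × 10^-5: in scientific notation every digit of the coefficient is significant.

3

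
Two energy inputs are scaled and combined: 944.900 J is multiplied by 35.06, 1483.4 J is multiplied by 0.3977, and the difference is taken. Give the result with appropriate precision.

3.254 × 10⁴ J

944.900 × 35.06 = 33128.194 → 3.313 × 10⁴ J (4 s.f., last digit at the 10^1 place).
1483.4 × 0.3977 = 589.94818 → 5.899 × 10² J (4 s.f., last digit at the 10^-1 place).
Difference: 32538.24582 J; keep the coarser place, 10^1.
Result: 3.254 × 10⁴ J.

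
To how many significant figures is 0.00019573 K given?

0.00019573: leading zeros are not significant.

5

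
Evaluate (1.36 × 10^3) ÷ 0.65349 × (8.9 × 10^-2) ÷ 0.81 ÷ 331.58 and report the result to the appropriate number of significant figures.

0.69

(1.36 × 10^3) ÷ 0.65349 × (8.9 × 10^-2) ÷ 0.81 ÷ 331.58 = 0.689630757446…
Multiplication/division keeps the fewest significant figures: 1.36 × 10^3 → 3 s.f., 0.65349 → 5 s.f., 8.9 × 10^-2 → 2 s.f., 0.81 → 2 s.f., 331.58 → 5 s.f.; limit is 2.
Rounded to 2 significant figures: 0.69.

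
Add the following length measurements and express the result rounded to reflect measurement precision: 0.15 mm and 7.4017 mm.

0.15 mm + 7.4017 mm = 7.5517 mm.
Addition/subtraction keeps the fewest decimal places: 0.15 → 2 decimal places, 7.4017 → 4 decimal places; limit is 2.
Rounded to 2 decimal places: 7.55 mm.

7.55 mm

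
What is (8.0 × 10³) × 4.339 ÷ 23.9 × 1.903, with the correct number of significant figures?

2.8 × 10³

(8.0 × 10³) × 4.339 ÷ 23.9 × 1.903 = 2763.88853556…
Multiplication/division keeps the fewest significant figures: 8.0 × 10³ → 2 s.f., 4.339 → 4 s.f., 23.9 → 3 s.f., 1.903 → 4 s.f.; limit is 2.
Rounded to 2 significant figures: 2.8 × 10³.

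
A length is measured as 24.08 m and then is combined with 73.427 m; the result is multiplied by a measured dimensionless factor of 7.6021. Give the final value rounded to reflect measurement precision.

24.08 m + 73.427 m = 97.507 m; the sum is limited to 2 decimal places (4 s.f.).
Carrying full precision, 97.507 × 7.6021 = 741.2579647 m; 7.6021 has 5 s.f., so the result keeps min(4, 5) = 4 s.f.
Rounded to 4 significant figures: 741.3 m.

741.3 m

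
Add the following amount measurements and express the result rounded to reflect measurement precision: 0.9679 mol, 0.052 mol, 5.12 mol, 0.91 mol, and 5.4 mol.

0.9679 mol + 0.052 mol + 5.12 mol + 0.91 mol + 5.4 mol = 12.4499 mol.
Addition/subtraction keeps the fewest decimal places: 0.9679 → 4 decimal places, 0.052 → 3 decimal places, 5.12 → 2 decimal places, 0.91 → 2 decimal places, 5.4 → 1 decimal place; limit is 1.
Rounded to 1 decimal place: 12.4 mol.

12.4 mol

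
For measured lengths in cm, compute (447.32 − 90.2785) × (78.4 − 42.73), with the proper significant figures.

447.32 − 90.2785 = 357.0415, limited to 2 d.p. → 5 s.f.; 78.4 − 42.73 = 35.67, limited to 1 d.p. → 3 s.f.
Carrying full precision, 357.0415 × 35.67 = 12735.670305; keep min(5, 3) = 3 s.f.
Rounded to 3 significant figures: 1.27 × 10^4 cm².

1.27 × 10^4 cm²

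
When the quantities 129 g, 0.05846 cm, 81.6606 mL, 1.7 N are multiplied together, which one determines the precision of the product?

1.7 N

129 g → 3 s.f.; 0.05846 cm → 4 s.f.; 81.6606 mL → 6 s.f.; 1.7 N → 2 s.f.
The fewest is 2 significant figures, from 1.7 N.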